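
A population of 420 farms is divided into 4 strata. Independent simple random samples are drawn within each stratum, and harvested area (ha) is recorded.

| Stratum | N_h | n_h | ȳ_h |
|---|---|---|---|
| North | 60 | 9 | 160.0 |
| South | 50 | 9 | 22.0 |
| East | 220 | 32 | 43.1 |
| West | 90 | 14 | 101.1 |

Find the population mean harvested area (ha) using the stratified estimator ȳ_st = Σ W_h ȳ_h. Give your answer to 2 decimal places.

N = Σ N_h = 420. Stratum weights W_h = N_h/N.
ȳ_st = (60·160.0 + 50·22.0 + 220·43.1 + 90·101.1) / 420 = 69.7167

ȳ_st ≈ 69.72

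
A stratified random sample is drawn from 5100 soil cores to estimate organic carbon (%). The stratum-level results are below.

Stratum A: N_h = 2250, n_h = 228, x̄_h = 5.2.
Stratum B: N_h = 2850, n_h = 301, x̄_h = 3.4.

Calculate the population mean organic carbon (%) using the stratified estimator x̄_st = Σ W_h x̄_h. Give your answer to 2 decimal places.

x̄_st ≈ 4.19

N = Σ N_h = 5100. Stratum weights W_h = N_h/N.
x̄_st = (2250·5.2 + 2850·3.4) / 5100 = 4.1941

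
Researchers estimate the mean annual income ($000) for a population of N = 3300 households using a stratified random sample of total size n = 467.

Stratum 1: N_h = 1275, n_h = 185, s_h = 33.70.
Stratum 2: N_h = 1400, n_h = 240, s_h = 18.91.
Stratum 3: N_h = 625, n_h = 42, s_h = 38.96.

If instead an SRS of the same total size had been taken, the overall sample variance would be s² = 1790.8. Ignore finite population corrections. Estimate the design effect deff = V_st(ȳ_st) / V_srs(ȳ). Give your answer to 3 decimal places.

deff ≈ 0.647

V̂(ȳ_st) = Σ W_h² s_h²/n_h, with W_h = N_h/N and N = 3300:
  stratum 1: (1275/3300)²·33.70²/185 = 0.91639
  stratum 2: (1400/3300)²·18.91²/240 = 0.268164
  stratum 3: (625/3300)²·38.96²/42 = 1.29635
V_st = 2.4809
V_srs = s²/n = 1790.8/467 = 3.83469
deff = V_st / V_srs = 2.4809/3.83469 = 0.6470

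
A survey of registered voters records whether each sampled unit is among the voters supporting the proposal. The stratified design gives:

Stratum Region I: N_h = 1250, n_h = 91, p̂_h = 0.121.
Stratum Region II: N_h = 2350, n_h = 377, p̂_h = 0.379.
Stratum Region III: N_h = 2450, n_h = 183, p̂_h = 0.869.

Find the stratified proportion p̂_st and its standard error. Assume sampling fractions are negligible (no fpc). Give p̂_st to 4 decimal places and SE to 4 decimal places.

N = 6050; stratum weights W_h = N_h/N.
p̂_st = Σ W_h p̂_h = (1250·0.121 + 2350·0.379 + 2450·0.869)/6050 = 0.52412
V̂(p̂_st) = Σ W_h² p̂_h(1−p̂_h)/(n_h−1):
  stratum Region I: (1250/6050)²·0.121·0.879/90 = 5.04477e-05
  stratum Region II: (2350/6050)²·0.379·0.621/376 = 9.44426e-05
  stratum Region III: (2450/6050)²·0.869·0.131/182 = 0.000102575
V̂(p̂_st) = 0.000247465; SE = √V̂ = 0.015731

p̂_st ≈ 0.5241, SE ≈ 0.0157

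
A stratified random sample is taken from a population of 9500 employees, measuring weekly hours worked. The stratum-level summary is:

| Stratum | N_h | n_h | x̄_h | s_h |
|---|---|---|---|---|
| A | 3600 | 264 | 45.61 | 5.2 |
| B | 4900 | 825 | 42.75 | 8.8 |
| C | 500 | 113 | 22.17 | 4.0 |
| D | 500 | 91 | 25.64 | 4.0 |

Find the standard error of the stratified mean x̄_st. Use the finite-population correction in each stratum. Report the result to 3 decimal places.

V̂(x̄_st) = Σ W_h² (1 − n_h/N_h) s_h²/n_h, with W_h = N_h/N and N = 9500:
  stratum A: (3600/9500)²·(1 − 264/3600)·5.2²/264 = 0.0136296
  stratum B: (4900/9500)²·(1 − 825/4900)·8.8²/825 = 0.0207677
  stratum C: (500/9500)²·(1 − 113/500)·4.0²/113 = 0.000303581
  stratum D: (500/9500)²·(1 − 91/500)·4.0²/91 = 0.000398405
V̂(x̄_st) = 0.0350993
SE(x̄_st) = √0.0350993 = 0.187348

SE(x̄_st) ≈ 0.187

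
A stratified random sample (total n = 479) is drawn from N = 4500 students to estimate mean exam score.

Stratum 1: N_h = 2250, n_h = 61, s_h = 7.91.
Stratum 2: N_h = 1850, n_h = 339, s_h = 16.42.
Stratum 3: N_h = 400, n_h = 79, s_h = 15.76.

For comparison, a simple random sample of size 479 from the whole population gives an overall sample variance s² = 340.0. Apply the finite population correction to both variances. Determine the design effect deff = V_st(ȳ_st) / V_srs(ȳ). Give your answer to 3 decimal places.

deff ≈ 0.598

V̂(ȳ_st) = Σ W_h² (1 − n_h/N_h) s_h²/n_h, with W_h = N_h/N and N = 4500:
  stratum 1: (2250/4500)²·(1 − 61/2250)·7.91²/61 = 0.249475
  stratum 2: (1850/4500)²·(1 − 339/1850)·16.42²/339 = 0.109789
  stratum 3: (400/4500)²·(1 − 79/400)·15.76²/79 = 0.0199354
V_st = 0.379199
V_srs = (1 − 479/4500)·340.0/479 = 0.634257
deff = V_st / V_srs = 0.379199/0.634257 = 0.5979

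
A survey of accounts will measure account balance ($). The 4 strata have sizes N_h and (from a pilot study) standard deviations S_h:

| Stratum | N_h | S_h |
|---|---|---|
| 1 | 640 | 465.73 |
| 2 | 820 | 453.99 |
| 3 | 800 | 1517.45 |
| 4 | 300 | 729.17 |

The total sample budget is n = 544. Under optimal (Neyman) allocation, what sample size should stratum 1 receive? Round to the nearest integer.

77

Neyman allocation: n_h = n · N_h S_h / Σ N_i S_i, with n = 544.
  stratum 1: N_h·S_h = 640·465.73 = 298067.20
  stratum 2: N_h·S_h = 820·453.99 = 372271.80
  stratum 3: N_h·S_h = 800·1517.45 = 1213960.00
  stratum 4: N_h·S_h = 300·729.17 = 218751.00
Σ N_h S_h = 2103050.00
n for stratum 1 = 544·298067.20/2103050.00 = 77.102 → 77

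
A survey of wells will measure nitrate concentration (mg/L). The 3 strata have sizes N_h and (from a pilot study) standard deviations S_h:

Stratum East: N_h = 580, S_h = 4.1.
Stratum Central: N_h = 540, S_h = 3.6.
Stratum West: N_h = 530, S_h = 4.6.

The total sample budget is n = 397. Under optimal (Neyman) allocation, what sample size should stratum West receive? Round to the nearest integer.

Neyman allocation: n_h = n · N_h S_h / Σ N_i S_i, with n = 397.
  stratum East: N_h·S_h = 580·4.1 = 2378.00
  stratum Central: N_h·S_h = 540·3.6 = 1944.00
  stratum West: N_h·S_h = 530·4.6 = 2438.00
Σ N_h S_h = 6760.00
n for stratum West = 397·2438.00/6760.00 = 143.178 → 143

143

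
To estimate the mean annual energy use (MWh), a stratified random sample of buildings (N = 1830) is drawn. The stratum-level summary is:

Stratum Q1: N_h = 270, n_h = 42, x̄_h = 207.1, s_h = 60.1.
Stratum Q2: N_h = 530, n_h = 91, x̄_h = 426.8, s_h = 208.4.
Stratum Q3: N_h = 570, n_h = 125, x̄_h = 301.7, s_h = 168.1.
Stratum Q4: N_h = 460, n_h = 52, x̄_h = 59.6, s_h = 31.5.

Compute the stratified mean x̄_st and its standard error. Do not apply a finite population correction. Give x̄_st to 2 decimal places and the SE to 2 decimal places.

x̄_st ≈ 263.12, SE ≈ 8.06

x̄_st = Σ W_h x̄_h = (270·207.1 + 530·426.8 + 570·301.7 + 460·59.6)/1830 = 263.11803
V̂(x̄_st) = Σ W_h² s_h²/n_h, with W_h = N_h/N and N = 1830:
  stratum Q1: (270/1830)²·60.1²/42 = 1.87208
  stratum Q2: (530/1830)²·208.4²/91 = 40.0317
  stratum Q3: (570/1830)²·168.1²/125 = 21.9317
  stratum Q4: (460/1830)²·31.5²/52 = 1.20568
V̂(x̄_st) = 65.0412
SE(x̄_st) = √65.0412 = 8.06481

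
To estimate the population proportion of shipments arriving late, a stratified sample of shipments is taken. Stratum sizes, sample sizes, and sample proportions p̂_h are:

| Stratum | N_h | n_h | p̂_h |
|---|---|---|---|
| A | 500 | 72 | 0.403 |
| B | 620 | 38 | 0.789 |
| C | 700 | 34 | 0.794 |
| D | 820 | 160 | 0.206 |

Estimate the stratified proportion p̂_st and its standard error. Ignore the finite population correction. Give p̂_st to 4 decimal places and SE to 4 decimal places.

N = 2640; stratum weights W_h = N_h/N.
p̂_st = Σ W_h p̂_h = (500·0.403 + 620·0.789 + 700·0.794 + 820·0.206)/2640 = 0.53614
V̂(p̂_st) = Σ W_h² p̂_h(1−p̂_h)/(n_h−1):
  stratum A: (500/2640)²·0.403·0.597/71 = 0.00012155
  stratum B: (620/2640)²·0.789·0.211/37 = 0.000248161
  stratum C: (700/2640)²·0.794·0.206/33 = 0.000348467
  stratum D: (820/2640)²·0.206·0.794/159 = 9.92454e-05
V̂(p̂_st) = 0.000817423; SE = √V̂ = 0.0285906

p̂_st ≈ 0.5361, SE ≈ 0.0286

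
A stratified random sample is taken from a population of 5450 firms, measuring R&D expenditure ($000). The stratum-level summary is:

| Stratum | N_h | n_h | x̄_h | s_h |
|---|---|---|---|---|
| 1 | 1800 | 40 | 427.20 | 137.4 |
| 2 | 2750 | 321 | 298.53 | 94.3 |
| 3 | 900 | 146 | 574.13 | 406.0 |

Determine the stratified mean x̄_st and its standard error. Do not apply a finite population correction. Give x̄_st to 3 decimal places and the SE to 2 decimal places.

x̄_st ≈ 386.538, SE ≈ 9.45

x̄_st = Σ W_h x̄_h = (1800·427.20 + 2750·298.53 + 900·574.13)/5450 = 386.53844
V̂(x̄_st) = Σ W_h² s_h²/n_h, with W_h = N_h/N and N = 5450:
  stratum 1: (1800/5450)²·137.4²/40 = 51.4832
  stratum 2: (2750/5450)²·94.3²/321 = 7.05327
  stratum 3: (900/5450)²·406.0²/146 = 30.7887
V̂(x̄_st) = 89.3252
SE(x̄_st) = √89.3252 = 9.4512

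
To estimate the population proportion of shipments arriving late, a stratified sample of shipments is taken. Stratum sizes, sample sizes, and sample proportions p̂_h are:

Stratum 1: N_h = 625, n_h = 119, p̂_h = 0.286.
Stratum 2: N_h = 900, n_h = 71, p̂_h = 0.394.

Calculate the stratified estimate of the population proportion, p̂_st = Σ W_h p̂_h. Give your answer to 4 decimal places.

p̂_st ≈ 0.3497

N = 1525; stratum weights W_h = N_h/N.
p̂_st = Σ W_h p̂_h = (625·0.286 + 900·0.394)/1525 = 0.34974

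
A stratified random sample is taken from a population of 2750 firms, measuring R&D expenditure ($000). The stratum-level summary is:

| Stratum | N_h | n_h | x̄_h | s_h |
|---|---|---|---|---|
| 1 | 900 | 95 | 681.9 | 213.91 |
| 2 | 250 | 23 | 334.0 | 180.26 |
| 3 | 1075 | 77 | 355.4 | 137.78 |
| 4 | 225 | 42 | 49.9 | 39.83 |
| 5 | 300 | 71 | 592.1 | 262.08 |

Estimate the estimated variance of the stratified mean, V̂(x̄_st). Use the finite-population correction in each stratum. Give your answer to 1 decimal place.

V̂(x̄_st) ≈ 100.7

V̂(x̄_st) = Σ W_h² (1 − n_h/N_h) s_h²/n_h, with W_h = N_h/N and N = 2750:
  stratum 1: (900/2750)²·(1 − 95/900)·213.91²/95 = 46.1436
  stratum 2: (250/2750)²·(1 − 23/250)·180.26²/23 = 10.6016
  stratum 3: (1075/2750)²·(1 − 77/1075)·137.78²/77 = 34.9748
  stratum 4: (225/2750)²·(1 − 42/225)·39.83²/42 = 0.205655
  stratum 5: (300/2750)²·(1 − 71/300)·262.08²/71 = 8.78822
V̂(x̄_st) = 100.714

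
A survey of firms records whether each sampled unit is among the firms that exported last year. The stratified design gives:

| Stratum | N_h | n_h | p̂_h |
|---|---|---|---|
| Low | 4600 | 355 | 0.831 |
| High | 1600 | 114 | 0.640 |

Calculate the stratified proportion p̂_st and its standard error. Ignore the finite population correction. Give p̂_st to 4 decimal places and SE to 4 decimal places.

p̂_st ≈ 0.7817, SE ≈ 0.0188

N = 6200; stratum weights W_h = N_h/N.
p̂_st = Σ W_h p̂_h = (4600·0.831 + 1600·0.640)/6200 = 0.78171
V̂(p̂_st) = Σ W_h² p̂_h(1−p̂_h)/(n_h−1):
  stratum Low: (4600/6200)²·0.831·0.169/354 = 0.000218382
  stratum High: (1600/6200)²·0.640·0.360/113 = 0.000135788
V̂(p̂_st) = 0.00035417; SE = √V̂ = 0.0188194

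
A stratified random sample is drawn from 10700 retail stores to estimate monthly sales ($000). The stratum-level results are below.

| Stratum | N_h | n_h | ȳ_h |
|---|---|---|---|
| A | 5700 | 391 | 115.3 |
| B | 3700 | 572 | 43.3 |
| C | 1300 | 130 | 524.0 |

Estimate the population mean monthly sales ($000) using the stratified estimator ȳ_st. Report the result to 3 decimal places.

ȳ_st ≈ 140.058

N = Σ N_h = 10700. Stratum weights W_h = N_h/N.
ȳ_st = (5700·115.3 + 3700·43.3 + 1300·524.0) / 10700 = 140.05794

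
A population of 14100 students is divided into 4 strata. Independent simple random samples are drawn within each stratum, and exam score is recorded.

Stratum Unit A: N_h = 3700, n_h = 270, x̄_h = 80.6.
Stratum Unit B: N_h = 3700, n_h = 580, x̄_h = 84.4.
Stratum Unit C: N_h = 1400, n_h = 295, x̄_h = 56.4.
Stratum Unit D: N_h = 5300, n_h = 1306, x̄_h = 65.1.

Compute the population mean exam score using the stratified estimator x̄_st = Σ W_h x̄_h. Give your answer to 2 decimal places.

N = Σ N_h = 14100. Stratum weights W_h = N_h/N.
x̄_st = (3700·80.6 + 3700·84.4 + 1400·56.4 + 5300·65.1) / 14100 = 73.3681

x̄_st ≈ 73.37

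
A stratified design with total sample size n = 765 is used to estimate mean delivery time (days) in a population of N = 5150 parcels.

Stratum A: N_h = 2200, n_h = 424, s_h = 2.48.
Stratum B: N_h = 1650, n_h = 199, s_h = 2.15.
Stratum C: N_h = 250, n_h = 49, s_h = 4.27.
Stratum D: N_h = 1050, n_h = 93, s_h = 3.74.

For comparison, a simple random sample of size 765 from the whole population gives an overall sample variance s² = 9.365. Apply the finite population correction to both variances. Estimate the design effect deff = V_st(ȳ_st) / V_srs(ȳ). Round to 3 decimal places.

deff ≈ 1.020

V̂(ȳ_st) = Σ W_h² (1 − n_h/N_h) s_h²/n_h, with W_h = N_h/N and N = 5150:
  stratum A: (2200/5150)²·(1 − 424/2200)·2.48²/424 = 0.00213692
  stratum B: (1650/5150)²·(1 − 199/1650)·2.15²/199 = 0.00209682
  stratum C: (250/5150)²·(1 − 49/250)·4.27²/49 = 0.000704987
  stratum D: (1050/5150)²·(1 − 93/1050)·3.74²/93 = 0.00569832
V_st = 0.0106371
V_srs = (1 − 765/5150)·9.365/765 = 0.0104234
deff = V_st / V_srs = 0.0106371/0.0104234 = 1.0205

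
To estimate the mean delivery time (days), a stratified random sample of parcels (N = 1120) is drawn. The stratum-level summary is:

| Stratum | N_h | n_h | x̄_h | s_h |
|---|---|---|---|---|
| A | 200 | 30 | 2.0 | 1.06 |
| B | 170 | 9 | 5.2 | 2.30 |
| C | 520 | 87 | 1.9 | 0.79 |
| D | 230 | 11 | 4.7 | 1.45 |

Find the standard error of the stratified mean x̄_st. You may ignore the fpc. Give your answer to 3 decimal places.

SE(x̄_st) ≈ 0.156

V̂(x̄_st) = Σ W_h² s_h²/n_h, with W_h = N_h/N and N = 1120:
  stratum A: (200/1120)²·1.06²/30 = 0.0011943
  stratum B: (170/1120)²·2.30²/9 = 0.0135418
  stratum C: (520/1120)²·0.79²/87 = 0.00154634
  stratum D: (230/1120)²·1.45²/11 = 0.00806052
V̂(x̄_st) = 0.0243429
SE(x̄_st) = √0.0243429 = 0.156022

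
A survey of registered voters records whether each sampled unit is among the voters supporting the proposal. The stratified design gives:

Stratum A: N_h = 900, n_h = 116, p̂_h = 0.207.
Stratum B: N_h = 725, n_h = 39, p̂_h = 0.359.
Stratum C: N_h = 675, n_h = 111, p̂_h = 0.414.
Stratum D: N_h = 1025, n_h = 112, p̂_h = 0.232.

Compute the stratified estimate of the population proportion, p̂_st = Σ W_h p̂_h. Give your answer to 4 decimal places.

N = 3325; stratum weights W_h = N_h/N.
p̂_st = Σ W_h p̂_h = (900·0.207 + 725·0.359 + 675·0.414 + 1025·0.232)/3325 = 0.28987

p̂_st ≈ 0.2899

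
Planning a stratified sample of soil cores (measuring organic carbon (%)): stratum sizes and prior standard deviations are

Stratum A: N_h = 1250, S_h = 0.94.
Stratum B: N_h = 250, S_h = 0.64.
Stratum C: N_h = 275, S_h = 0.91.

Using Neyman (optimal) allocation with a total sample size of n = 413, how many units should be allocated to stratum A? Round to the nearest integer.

306

Neyman allocation: n_h = n · N_h S_h / Σ N_i S_i, with n = 413.
  stratum A: N_h·S_h = 1250·0.94 = 1175.00
  stratum B: N_h·S_h = 250·0.64 = 160.00
  stratum C: N_h·S_h = 275·0.91 = 250.25
Σ N_h S_h = 1585.25
n for stratum A = 413·1175.00/1585.25 = 306.119 → 306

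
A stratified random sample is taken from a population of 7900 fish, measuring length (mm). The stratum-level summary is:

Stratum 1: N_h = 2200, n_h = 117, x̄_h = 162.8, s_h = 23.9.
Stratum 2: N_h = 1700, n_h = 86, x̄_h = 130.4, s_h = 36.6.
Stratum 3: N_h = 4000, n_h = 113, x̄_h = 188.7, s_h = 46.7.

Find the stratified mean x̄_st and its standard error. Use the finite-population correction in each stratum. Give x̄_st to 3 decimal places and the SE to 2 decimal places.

x̄_st ≈ 168.942, SE ≈ 2.42

x̄_st = Σ W_h x̄_h = (2200·162.8 + 1700·130.4 + 4000·188.7)/7900 = 168.94177
V̂(x̄_st) = Σ W_h² (1 − n_h/N_h) s_h²/n_h, with W_h = N_h/N and N = 7900:
  stratum 1: (2200/7900)²·(1 − 117/2200)·23.9²/117 = 0.358482
  stratum 2: (1700/7900)²·(1 − 86/1700)·36.6²/86 = 0.684797
  stratum 3: (4000/7900)²·(1 − 113/4000)·46.7²/113 = 4.80812
V̂(x̄_st) = 5.8514
SE(x̄_st) = √5.8514 = 2.41897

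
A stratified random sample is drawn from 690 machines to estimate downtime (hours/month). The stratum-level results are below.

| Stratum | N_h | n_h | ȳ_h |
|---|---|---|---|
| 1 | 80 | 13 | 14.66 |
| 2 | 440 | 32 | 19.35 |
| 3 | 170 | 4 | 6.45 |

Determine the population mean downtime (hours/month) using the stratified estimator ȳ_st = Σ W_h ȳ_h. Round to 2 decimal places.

ȳ_st ≈ 15.63

N = Σ N_h = 690. Stratum weights W_h = N_h/N.
ȳ_st = (80·14.66 + 440·19.35 + 170·6.45) / 690 = 15.6280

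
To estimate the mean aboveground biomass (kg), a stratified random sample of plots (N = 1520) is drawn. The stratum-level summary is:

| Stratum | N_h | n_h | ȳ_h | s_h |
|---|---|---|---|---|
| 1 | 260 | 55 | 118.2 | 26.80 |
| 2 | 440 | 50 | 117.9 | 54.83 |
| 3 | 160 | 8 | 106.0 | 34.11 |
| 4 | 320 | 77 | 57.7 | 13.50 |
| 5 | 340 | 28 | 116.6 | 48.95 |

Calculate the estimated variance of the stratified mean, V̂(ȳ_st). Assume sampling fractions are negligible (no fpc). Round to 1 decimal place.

V̂(ȳ_st) ≈ 11.4

V̂(ȳ_st) = Σ W_h² s_h²/n_h, with W_h = N_h/N and N = 1520:
  stratum 1: (260/1520)²·26.80²/55 = 0.382091
  stratum 2: (440/1520)²·54.83²/50 = 5.03831
  stratum 3: (160/1520)²·34.11²/8 = 1.61148
  stratum 4: (320/1520)²·13.50²/77 = 0.104903
  stratum 5: (340/1520)²·48.95²/28 = 4.28172
V̂(ȳ_st) = 11.4185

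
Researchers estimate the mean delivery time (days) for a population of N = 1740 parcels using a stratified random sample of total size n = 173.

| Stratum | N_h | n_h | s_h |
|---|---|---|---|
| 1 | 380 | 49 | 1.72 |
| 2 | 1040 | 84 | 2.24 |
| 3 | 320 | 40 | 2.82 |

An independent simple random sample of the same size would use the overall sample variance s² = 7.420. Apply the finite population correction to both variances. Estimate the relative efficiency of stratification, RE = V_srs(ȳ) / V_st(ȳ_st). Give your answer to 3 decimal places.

V̂(ȳ_st) = Σ W_h² (1 − n_h/N_h) s_h²/n_h, with W_h = N_h/N and N = 1740:
  stratum 1: (380/1740)²·(1 − 49/380)·1.72²/49 = 0.00250827
  stratum 2: (1040/1740)²·(1 − 84/1040)·2.24²/84 = 0.019616
  stratum 3: (320/1740)²·(1 − 40/320)·2.82²/40 = 0.00588366
V_st = 0.0280079
V_srs = (1 − 173/1740)·7.420/173 = 0.0386258
Relative efficiency = V_srs / V_st = 0.0386258/0.0280079 = 1.3791

RE ≈ 1.379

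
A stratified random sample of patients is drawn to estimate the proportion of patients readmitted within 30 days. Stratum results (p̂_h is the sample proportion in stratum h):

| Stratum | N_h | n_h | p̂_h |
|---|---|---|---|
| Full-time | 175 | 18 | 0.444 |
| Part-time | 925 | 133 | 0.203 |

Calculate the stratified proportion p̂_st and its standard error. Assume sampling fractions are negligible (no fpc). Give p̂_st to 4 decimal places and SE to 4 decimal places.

N = 1100; stratum weights W_h = N_h/N.
p̂_st = Σ W_h p̂_h = (175·0.444 + 925·0.203)/1100 = 0.24134
V̂(p̂_st) = Σ W_h² p̂_h(1−p̂_h)/(n_h−1):
  stratum Full-time: (175/1100)²·0.444·0.556/17 = 0.000367536
  stratum Part-time: (925/1100)²·0.203·0.797/132 = 0.000866719
V̂(p̂_st) = 0.00123426; SE = √V̂ = 0.035132

p̂_st ≈ 0.2413, SE ≈ 0.0351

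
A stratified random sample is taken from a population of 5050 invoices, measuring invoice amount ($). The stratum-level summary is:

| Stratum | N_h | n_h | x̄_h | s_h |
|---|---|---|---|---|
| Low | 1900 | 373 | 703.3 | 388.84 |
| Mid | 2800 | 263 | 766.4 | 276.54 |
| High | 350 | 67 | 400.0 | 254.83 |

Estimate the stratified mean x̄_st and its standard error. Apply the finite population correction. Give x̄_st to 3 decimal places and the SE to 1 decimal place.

x̄_st = Σ W_h x̄_h = (1900·703.3 + 2800·766.4 + 350·400.0)/5050 = 717.26535
V̂(x̄_st) = Σ W_h² (1 − n_h/N_h) s_h²/n_h, with W_h = N_h/N and N = 5050:
  stratum Low: (1900/5050)²·(1 − 373/1900)·388.84²/373 = 46.1151
  stratum Mid: (2800/5050)²·(1 − 263/2800)·276.54²/263 = 80.9946
  stratum High: (350/5050)²·(1 − 67/350)·254.83²/67 = 3.76442
V̂(x̄_st) = 130.874
SE(x̄_st) = √130.874 = 11.44

x̄_st ≈ 717.265, SE ≈ 11.4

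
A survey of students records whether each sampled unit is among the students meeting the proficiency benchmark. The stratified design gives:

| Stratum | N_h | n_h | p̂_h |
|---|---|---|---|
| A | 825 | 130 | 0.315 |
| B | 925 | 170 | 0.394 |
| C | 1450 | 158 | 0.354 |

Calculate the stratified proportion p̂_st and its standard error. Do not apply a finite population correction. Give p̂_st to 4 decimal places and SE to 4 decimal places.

N = 3200; stratum weights W_h = N_h/N.
p̂_st = Σ W_h p̂_h = (825·0.315 + 925·0.394 + 1450·0.354)/3200 = 0.35551
V̂(p̂_st) = Σ W_h² p̂_h(1−p̂_h)/(n_h−1):
  stratum A: (825/3200)²·0.315·0.685/129 = 0.000111178
  stratum B: (925/3200)²·0.394·0.606/169 = 0.00011805
  stratum C: (1450/3200)²·0.354·0.646/157 = 0.00029907
V̂(p̂_st) = 0.000528298; SE = √V̂ = 0.0229847

p̂_st ≈ 0.3555, SE ≈ 0.0230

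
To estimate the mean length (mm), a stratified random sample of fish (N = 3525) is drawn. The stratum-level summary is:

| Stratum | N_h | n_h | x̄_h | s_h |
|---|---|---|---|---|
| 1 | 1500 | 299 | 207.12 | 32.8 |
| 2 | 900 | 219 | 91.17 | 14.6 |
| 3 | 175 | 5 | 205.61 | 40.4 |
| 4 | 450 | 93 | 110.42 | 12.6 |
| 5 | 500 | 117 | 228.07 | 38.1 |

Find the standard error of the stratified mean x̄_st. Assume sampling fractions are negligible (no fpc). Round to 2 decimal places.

SE(x̄_st) ≈ 1.34

V̂(x̄_st) = Σ W_h² s_h²/n_h, with W_h = N_h/N and N = 3525:
  stratum 1: (1500/3525)²·32.8²/299 = 0.65154
  stratum 2: (900/3525)²·14.6²/219 = 0.0634495
  stratum 3: (175/3525)²·40.4²/5 = 0.804545
  stratum 4: (450/3525)²·12.6²/93 = 0.0278205
  stratum 5: (500/3525)²·38.1²/117 = 0.249624
V̂(x̄_st) = 1.79698
SE(x̄_st) = √1.79698 = 1.34051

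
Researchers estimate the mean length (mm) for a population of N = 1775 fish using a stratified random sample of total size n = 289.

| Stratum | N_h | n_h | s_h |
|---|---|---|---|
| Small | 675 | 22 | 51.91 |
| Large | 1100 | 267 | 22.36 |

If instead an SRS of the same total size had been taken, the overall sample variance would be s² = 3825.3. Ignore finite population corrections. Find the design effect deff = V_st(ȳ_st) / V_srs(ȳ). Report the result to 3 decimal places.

deff ≈ 1.393

V̂(ȳ_st) = Σ W_h² s_h²/n_h, with W_h = N_h/N and N = 1775:
  stratum Small: (675/1775)²·51.91²/22 = 17.7129
  stratum Large: (1100/1775)²·22.36²/267 = 0.719152
V_st = 18.4321
V_srs = s²/n = 3825.3/289 = 13.2363
deff = V_st / V_srs = 18.4321/13.2363 = 1.3925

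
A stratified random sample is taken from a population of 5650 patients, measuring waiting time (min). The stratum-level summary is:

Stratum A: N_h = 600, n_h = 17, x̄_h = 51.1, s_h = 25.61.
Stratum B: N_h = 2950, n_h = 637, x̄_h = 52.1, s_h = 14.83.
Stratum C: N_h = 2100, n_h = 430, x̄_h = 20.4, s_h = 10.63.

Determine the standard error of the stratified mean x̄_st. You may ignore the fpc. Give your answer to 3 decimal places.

V̂(x̄_st) = Σ W_h² s_h²/n_h, with W_h = N_h/N and N = 5650:
  stratum A: (600/5650)²·25.61²/17 = 0.435087
  stratum B: (2950/5650)²·14.83²/637 = 0.0941218
  stratum C: (2100/5650)²·10.63²/430 = 0.0363028
V̂(x̄_st) = 0.565511
SE(x̄_st) = √0.565511 = 0.752005

SE(x̄_st) ≈ 0.752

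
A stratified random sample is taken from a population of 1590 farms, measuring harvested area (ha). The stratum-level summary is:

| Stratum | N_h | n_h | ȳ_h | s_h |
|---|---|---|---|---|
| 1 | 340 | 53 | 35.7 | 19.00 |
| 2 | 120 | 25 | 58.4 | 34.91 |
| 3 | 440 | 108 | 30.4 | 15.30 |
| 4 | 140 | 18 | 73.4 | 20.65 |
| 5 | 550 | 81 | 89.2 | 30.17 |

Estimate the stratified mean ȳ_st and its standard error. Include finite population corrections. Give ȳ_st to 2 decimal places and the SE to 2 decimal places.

ȳ_st ≈ 57.77, SE ≈ 1.38

ȳ_st = Σ W_h ȳ_h = (340·35.7 + 120·58.4 + 440·30.4 + 140·73.4 + 550·89.2)/1590 = 57.77233
V̂(ȳ_st) = Σ W_h² (1 − n_h/N_h) s_h²/n_h, with W_h = N_h/N and N = 1590:
  stratum 1: (340/1590)²·(1 − 53/340)·19.00²/53 = 0.262904
  stratum 2: (120/1590)²·(1 − 25/120)·34.91²/25 = 0.219822
  stratum 3: (440/1590)²·(1 − 108/440)·15.30²/108 = 0.125244
  stratum 4: (140/1590)²·(1 − 18/140)·20.65²/18 = 0.160052
  stratum 5: (550/1590)²·(1 − 81/550)·30.17²/81 = 1.14659
V̂(ȳ_st) = 1.91461
SE(ȳ_st) = √1.91461 = 1.38369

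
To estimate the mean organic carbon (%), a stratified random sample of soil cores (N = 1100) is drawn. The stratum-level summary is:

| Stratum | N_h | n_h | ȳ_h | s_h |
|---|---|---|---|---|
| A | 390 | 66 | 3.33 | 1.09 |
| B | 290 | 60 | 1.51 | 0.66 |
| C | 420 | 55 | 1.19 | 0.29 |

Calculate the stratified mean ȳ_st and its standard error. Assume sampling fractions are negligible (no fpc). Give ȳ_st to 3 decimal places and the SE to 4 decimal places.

ȳ_st = Σ W_h ȳ_h = (390·3.33 + 290·1.51 + 420·1.19)/1100 = 2.03309
V̂(ȳ_st) = Σ W_h² s_h²/n_h, with W_h = N_h/N and N = 1100:
  stratum A: (390/1100)²·1.09²/66 = 0.00226284
  stratum B: (290/1100)²·0.66²/60 = 0.0005046
  stratum C: (420/1100)²·0.29²/55 = 0.000222919
V̂(ȳ_st) = 0.00299035
SE(ȳ_st) = √0.00299035 = 0.0546841

ȳ_st ≈ 2.033, SE ≈ 0.0547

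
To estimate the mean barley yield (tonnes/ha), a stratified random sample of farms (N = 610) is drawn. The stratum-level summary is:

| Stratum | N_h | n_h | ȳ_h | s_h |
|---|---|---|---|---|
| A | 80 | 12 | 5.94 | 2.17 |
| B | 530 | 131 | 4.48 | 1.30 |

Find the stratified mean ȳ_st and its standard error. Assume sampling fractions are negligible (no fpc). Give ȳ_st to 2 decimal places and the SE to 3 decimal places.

ȳ_st = Σ W_h ȳ_h = (80·5.94 + 530·4.48)/610 = 4.67148
V̂(ȳ_st) = Σ W_h² s_h²/n_h, with W_h = N_h/N and N = 610:
  stratum A: (80/610)²·2.17²/12 = 0.0067493
  stratum B: (530/610)²·1.30²/131 = 0.00973885
V̂(ȳ_st) = 0.0164881
SE(ȳ_st) = √0.0164881 = 0.128406

ȳ_st ≈ 4.67, SE ≈ 0.128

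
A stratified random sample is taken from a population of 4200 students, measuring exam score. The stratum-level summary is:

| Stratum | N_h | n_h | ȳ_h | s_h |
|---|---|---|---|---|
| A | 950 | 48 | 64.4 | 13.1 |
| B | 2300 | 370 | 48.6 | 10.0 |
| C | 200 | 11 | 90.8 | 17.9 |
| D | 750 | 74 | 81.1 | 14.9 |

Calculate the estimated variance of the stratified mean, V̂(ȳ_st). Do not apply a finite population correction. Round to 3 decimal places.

V̂(ȳ_st) ≈ 0.426

V̂(ȳ_st) = Σ W_h² s_h²/n_h, with W_h = N_h/N and N = 4200:
  stratum A: (950/4200)²·13.1²/48 = 0.182915
  stratum B: (2300/4200)²·10.0²/370 = 0.0810504
  stratum C: (200/4200)²·17.9²/11 = 0.0660503
  stratum D: (750/4200)²·14.9²/74 = 0.0956676
V̂(ȳ_st) = 0.425684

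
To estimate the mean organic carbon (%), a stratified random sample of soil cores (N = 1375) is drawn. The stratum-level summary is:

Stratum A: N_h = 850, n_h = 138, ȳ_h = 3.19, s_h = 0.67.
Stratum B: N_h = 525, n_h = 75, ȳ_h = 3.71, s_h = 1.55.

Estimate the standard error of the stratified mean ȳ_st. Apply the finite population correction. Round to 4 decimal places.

V̂(ȳ_st) = Σ W_h² (1 − n_h/N_h) s_h²/n_h, with W_h = N_h/N and N = 1375:
  stratum A: (850/1375)²·(1 − 138/850)·0.67²/138 = 0.00104127
  stratum B: (525/1375)²·(1 − 75/525)·1.55²/75 = 0.00400284
V̂(ȳ_st) = 0.00504411
SE(ȳ_st) = √0.00504411 = 0.0710219

SE(ȳ_st) ≈ 0.0710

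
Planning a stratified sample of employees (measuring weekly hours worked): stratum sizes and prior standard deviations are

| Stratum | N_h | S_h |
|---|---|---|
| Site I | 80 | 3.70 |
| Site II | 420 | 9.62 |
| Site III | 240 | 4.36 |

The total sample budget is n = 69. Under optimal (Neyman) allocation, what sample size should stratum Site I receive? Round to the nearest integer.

4

Neyman allocation: n_h = n · N_h S_h / Σ N_i S_i, with n = 69.
  stratum Site I: N_h·S_h = 80·3.70 = 296.00
  stratum Site II: N_h·S_h = 420·9.62 = 4040.40
  stratum Site III: N_h·S_h = 240·4.36 = 1046.40
Σ N_h S_h = 5382.80
n for stratum Site I = 69·296.00/5382.80 = 3.794 → 4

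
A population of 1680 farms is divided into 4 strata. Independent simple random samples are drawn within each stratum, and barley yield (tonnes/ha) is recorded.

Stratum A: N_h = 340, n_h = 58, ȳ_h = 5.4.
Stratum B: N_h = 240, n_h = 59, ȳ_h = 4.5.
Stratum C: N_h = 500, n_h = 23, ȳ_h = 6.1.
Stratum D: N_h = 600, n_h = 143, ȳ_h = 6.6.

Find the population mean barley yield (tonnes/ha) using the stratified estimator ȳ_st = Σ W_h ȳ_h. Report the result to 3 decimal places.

ȳ_st ≈ 5.908

N = Σ N_h = 1680. Stratum weights W_h = N_h/N.
ȳ_st = (340·5.4 + 240·4.5 + 500·6.1 + 600·6.6) / 1680 = 5.90833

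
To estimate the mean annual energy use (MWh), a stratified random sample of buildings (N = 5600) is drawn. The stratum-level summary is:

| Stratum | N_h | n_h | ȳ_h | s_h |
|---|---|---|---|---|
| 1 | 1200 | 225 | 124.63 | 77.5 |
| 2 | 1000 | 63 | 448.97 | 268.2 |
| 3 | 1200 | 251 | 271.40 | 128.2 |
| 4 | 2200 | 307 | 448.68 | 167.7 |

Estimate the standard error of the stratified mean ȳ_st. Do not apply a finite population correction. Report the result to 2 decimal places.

SE(ȳ_st) ≈ 7.40

V̂(ȳ_st) = Σ W_h² s_h²/n_h, with W_h = N_h/N and N = 5600:
  stratum 1: (1200/5600)²·77.5²/225 = 1.22577
  stratum 2: (1000/5600)²·268.2²/63 = 36.4083
  stratum 3: (1200/5600)²·128.2²/251 = 3.00669
  stratum 4: (2200/5600)²·167.7²/307 = 14.1383
V̂(ȳ_st) = 54.7791
SE(ȳ_st) = √54.7791 = 7.40129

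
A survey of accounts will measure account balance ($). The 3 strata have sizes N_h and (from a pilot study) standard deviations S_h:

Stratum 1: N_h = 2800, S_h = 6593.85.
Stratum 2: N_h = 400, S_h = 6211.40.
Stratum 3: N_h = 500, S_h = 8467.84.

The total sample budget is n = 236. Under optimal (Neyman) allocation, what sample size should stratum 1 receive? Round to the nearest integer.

Neyman allocation: n_h = n · N_h S_h / Σ N_i S_i, with n = 236.
  stratum 1: N_h·S_h = 2800·6593.85 = 18462780.00
  stratum 2: N_h·S_h = 400·6211.40 = 2484560.00
  stratum 3: N_h·S_h = 500·8467.84 = 4233920.00
Σ N_h S_h = 25181260.00
n for stratum 1 = 236·18462780.00/25181260.00 = 173.034 → 173

173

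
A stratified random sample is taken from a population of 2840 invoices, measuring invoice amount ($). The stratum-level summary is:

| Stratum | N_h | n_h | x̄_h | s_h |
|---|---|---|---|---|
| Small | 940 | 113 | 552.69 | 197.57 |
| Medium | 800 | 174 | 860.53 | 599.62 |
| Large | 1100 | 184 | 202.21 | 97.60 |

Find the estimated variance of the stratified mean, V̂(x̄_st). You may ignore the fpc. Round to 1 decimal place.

V̂(x̄_st) ≈ 209.6

V̂(x̄_st) = Σ W_h² s_h²/n_h, with W_h = N_h/N and N = 2840:
  stratum Small: (940/2840)²·197.57²/113 = 37.8427
  stratum Medium: (800/2840)²·599.62²/174 = 163.963
  stratum Large: (1100/2840)²·97.60²/184 = 7.76659
V̂(x̄_st) = 209.572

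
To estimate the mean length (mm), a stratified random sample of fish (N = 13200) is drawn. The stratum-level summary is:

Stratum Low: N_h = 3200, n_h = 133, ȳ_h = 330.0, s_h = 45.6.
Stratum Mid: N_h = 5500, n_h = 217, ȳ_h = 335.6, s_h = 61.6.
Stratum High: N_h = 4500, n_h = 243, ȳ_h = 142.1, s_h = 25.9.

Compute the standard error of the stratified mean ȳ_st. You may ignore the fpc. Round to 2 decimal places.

V̂(ȳ_st) = Σ W_h² s_h²/n_h, with W_h = N_h/N and N = 13200:
  stratum Low: (3200/13200)²·45.6²/133 = 0.918819
  stratum Mid: (5500/13200)²·61.6²/217 = 3.03584
  stratum High: (4500/13200)²·25.9²/243 = 0.320827
V̂(ȳ_st) = 4.27549
SE(ȳ_st) = √4.27549 = 2.06773

SE(ȳ_st) ≈ 2.07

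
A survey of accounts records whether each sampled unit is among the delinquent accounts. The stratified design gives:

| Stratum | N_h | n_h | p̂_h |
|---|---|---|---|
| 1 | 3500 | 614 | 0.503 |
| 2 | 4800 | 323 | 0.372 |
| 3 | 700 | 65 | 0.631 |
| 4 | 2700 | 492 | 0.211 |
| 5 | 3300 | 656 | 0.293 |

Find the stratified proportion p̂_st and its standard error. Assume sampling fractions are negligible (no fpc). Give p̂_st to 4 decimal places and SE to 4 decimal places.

N = 15000; stratum weights W_h = N_h/N.
p̂_st = Σ W_h p̂_h = (3500·0.503 + 4800·0.372 + 700·0.631 + 2700·0.211 + 3300·0.293)/15000 = 0.36829
V̂(p̂_st) = Σ W_h² p̂_h(1−p̂_h)/(n_h−1):
  stratum 1: (3500/15000)²·0.503·0.497/613 = 2.22033e-05
  stratum 2: (4800/15000)²·0.372·0.628/322 = 7.42928e-05
  stratum 3: (700/15000)²·0.631·0.369/64 = 7.92299e-06
  stratum 4: (2700/15000)²·0.211·0.789/491 = 1.09856e-05
  stratum 5: (3300/15000)²·0.293·0.707/655 = 1.5307e-05
V̂(p̂_st) = 0.000130712; SE = √V̂ = 0.0114329

p̂_st ≈ 0.3683, SE ≈ 0.0114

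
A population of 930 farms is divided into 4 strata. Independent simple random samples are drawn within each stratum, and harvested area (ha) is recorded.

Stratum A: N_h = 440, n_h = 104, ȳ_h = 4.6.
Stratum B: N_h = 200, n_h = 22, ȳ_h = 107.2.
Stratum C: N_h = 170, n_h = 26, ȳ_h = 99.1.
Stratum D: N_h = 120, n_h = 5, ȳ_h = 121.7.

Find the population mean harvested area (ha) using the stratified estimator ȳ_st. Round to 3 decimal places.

ȳ_st ≈ 59.048

N = Σ N_h = 930. Stratum weights W_h = N_h/N.
ȳ_st = (440·4.6 + 200·107.2 + 170·99.1 + 120·121.7) / 930 = 59.04839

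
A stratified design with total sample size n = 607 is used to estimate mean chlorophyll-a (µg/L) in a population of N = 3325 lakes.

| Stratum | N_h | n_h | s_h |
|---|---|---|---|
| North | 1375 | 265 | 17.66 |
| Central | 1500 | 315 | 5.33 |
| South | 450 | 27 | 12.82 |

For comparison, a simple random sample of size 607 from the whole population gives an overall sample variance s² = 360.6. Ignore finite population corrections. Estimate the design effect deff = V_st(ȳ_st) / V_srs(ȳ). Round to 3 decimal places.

V̂(ȳ_st) = Σ W_h² s_h²/n_h, with W_h = N_h/N and N = 3325:
  stratum North: (1375/3325)²·17.66²/265 = 0.20126
  stratum Central: (1500/3325)²·5.33²/315 = 0.0183545
  stratum South: (450/3325)²·12.82²/27 = 0.111495
V_st = 0.331109
V_srs = s²/n = 360.6/607 = 0.594069
deff = V_st / V_srs = 0.331109/0.594069 = 0.5574

deff ≈ 0.557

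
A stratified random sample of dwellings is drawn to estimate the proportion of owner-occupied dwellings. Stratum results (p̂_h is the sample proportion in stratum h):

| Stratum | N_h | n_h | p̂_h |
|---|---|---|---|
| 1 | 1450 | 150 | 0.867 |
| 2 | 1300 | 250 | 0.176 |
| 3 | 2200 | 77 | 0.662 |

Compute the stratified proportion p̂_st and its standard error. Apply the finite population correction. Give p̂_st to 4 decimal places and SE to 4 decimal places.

p̂_st ≈ 0.5944, SE ≈ 0.0256

N = 4950; stratum weights W_h = N_h/N.
p̂_st = Σ W_h p̂_h = (1450·0.867 + 1300·0.176 + 2200·0.662)/4950 = 0.59441
V̂(p̂_st) = Σ W_h² (1 − n_h/N_h) p̂_h(1−p̂_h)/(n_h−1):
  stratum 1: (1450/4950)²·(1 − 150/1450)·0.867·0.133/149 = 5.95368e-05
  stratum 2: (1300/4950)²·(1 − 250/1300)·0.176·0.824/249 = 3.24461e-05
  stratum 3: (2200/4950)²·(1 − 77/2200)·0.662·0.338/76 = 0.000561207
V̂(p̂_st) = 0.00065319; SE = √V̂ = 0.0255576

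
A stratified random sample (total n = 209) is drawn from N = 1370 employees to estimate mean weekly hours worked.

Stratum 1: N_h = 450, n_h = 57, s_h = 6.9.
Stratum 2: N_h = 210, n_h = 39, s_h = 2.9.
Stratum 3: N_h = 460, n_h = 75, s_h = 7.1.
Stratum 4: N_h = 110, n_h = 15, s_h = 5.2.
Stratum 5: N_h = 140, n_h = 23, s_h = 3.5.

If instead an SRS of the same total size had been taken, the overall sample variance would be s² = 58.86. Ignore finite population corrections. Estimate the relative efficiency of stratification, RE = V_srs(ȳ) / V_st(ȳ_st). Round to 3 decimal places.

V̂(ȳ_st) = Σ W_h² s_h²/n_h, with W_h = N_h/N and N = 1370:
  stratum 1: (450/1370)²·6.9²/57 = 0.0901171
  stratum 2: (210/1370)²·2.9²/39 = 0.00506674
  stratum 3: (460/1370)²·7.1²/75 = 0.0757757
  stratum 4: (110/1370)²·5.2²/15 = 0.0116214
  stratum 5: (140/1370)²·3.5²/23 = 0.0055619
V_st = 0.188143
V_srs = s²/n = 58.86/209 = 0.281627
Relative efficiency = V_srs / V_st = 0.281627/0.188143 = 1.4969

RE ≈ 1.497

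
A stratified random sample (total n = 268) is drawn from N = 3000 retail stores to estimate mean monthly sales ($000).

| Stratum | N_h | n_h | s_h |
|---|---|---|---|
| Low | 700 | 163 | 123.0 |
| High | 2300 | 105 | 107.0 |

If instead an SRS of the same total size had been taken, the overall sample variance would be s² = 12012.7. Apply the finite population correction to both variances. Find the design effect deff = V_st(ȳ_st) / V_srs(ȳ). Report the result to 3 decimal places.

V̂(ȳ_st) = Σ W_h² (1 − n_h/N_h) s_h²/n_h, with W_h = N_h/N and N = 3000:
  stratum Low: (700/3000)²·(1 − 163/700)·123.0²/163 = 3.87661
  stratum High: (2300/3000)²·(1 − 105/2300)·107.0²/105 = 61.1643
V_st = 65.0409
V_srs = (1 − 268/3000)·12012.7/268 = 40.8193
deff = V_st / V_srs = 65.0409/40.8193 = 1.5934

deff ≈ 1.593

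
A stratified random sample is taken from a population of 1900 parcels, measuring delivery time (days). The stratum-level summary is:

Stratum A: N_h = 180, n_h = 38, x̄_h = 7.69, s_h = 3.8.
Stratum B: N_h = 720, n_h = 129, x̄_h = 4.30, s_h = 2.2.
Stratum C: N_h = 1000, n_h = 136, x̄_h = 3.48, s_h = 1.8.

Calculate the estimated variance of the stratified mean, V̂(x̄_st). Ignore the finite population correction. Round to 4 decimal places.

V̂(x̄_st) ≈ 0.0154

V̂(x̄_st) = Σ W_h² s_h²/n_h, with W_h = N_h/N and N = 1900:
  stratum A: (180/1900)²·3.8²/38 = 0.00341053
  stratum B: (720/1900)²·2.2²/129 = 0.00538782
  stratum C: (1000/1900)²·1.8²/136 = 0.00659932
V̂(x̄_st) = 0.0153977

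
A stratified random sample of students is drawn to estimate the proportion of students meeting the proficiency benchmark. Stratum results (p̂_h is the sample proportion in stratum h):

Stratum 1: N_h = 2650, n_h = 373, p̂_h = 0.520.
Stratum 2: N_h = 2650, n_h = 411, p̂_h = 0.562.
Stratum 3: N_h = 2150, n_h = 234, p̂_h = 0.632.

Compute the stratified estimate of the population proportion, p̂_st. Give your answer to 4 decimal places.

N = 7450; stratum weights W_h = N_h/N.
p̂_st = Σ W_h p̂_h = (2650·0.520 + 2650·0.562 + 2150·0.632)/7450 = 0.56726

p̂_st ≈ 0.5673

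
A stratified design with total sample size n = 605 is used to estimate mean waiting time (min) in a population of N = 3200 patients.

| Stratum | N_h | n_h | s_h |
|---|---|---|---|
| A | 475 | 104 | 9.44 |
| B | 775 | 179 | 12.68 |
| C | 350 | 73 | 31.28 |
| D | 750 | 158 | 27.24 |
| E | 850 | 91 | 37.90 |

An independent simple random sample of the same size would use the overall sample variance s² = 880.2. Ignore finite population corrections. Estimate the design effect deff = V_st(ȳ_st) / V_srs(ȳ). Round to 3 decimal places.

V̂(ȳ_st) = Σ W_h² s_h²/n_h, with W_h = N_h/N and N = 3200:
  stratum A: (475/3200)²·9.44²/104 = 0.0188798
  stratum B: (775/3200)²·12.68²/179 = 0.0526852
  stratum C: (350/3200)²·31.28²/73 = 0.160342
  stratum D: (750/3200)²·27.24²/158 = 0.257976
  stratum E: (850/3200)²·37.90²/91 = 1.11372
V_st = 1.6036
V_srs = s²/n = 880.2/605 = 1.45488
deff = V_st / V_srs = 1.6036/1.45488 = 1.1022

deff ≈ 1.102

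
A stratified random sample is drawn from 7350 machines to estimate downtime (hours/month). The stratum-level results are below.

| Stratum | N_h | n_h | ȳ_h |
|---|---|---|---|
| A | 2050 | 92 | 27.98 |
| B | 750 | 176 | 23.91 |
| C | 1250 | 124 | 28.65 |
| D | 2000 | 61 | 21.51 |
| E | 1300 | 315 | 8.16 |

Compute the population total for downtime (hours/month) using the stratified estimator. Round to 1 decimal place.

τ̂_st ≈ 164732.0

τ̂_st = Σ N_h ȳ_h = 2050·27.98 + 750·23.91 + 1250·28.65 + 2000·21.51 + 1300·8.16 = 164732.0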